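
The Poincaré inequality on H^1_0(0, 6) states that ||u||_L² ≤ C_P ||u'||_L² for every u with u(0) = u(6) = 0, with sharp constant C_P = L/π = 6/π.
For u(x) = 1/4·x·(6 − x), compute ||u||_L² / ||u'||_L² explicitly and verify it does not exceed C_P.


||u||_L² / ||u'||_L² = 3*sqrt(10)/5 < C_P = 6/π.

u(x) = 1/4·x·(6 − x), so u'(x) = 3/2 - x/2.
u(x) = 1/4·x·(6 − x) vanishes at x = 0 and x = 6, so u ∈ H^1_0(0, 6). Differentiate via the product rule and integrate the resulting polynomials term by term.
  ∫_0^6 u² dx = ∫_0^6 (x^4/16 - 3*x^3/4 + 9*x^2/4) dx. Term by term:
    ∫_0^6 x^4/16 dx = 486/5;  ∫_0^6 -3*x^3/4 dx = -243;  ∫_0^6 9*x^2/4 dx = 162.
  Sum: 486/5 − 243 + 162 = 81/5.
  ∫_0^6 (u')² dx = ∫_0^6 (x^2/4 - 3*x/2 + 9/4) dx. Term by term:
    ∫_0^6 x^2/4 dx = 18;  ∫_0^6 -3*x/2 dx = -27;  ∫_0^6 9/4 dx = 27/2.
  Sum: 18 − 27 + 27/2 = 9/2.
∫_0^6 u² dx = 81/5, so ||u||_L² = 9*sqrt(5)/5.
∫_0^6 (u')² dx = 9/2, so ||u'||_L² = 3*sqrt(2)/2.
Ratio ||u||_L² / ||u'||_L² = 3*sqrt(10)/5.
Sharp Poincaré constant on H^1_0(0, 6) is C_P = L/π = 6/π, achieved by sin(π/6·x).
A polynomial bump cannot attain the sharp Poincaré constant (only the first sine eigenfunction does), so the ratio is strictly less than C_P, consistent with ||u||_L² ≤ C_P ||u'||_L².


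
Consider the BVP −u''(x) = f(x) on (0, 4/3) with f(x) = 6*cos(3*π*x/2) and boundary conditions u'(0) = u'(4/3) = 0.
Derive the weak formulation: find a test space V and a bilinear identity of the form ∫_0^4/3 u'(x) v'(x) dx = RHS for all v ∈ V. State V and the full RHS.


V = H^1(0, 4/3) (no boundary constraint on v; u is determined up to an additive constant); weak form: ∫_0^4/3 u'v' dx = ∫_0^4/3 (6*cos(3*π*x/2)) v dx for all v ∈ V.

Multiply both sides by a test function v and integrate from 0 to 4/3:
  ∫_0^4/3 −u''(x) v(x) dx = ∫_0^4/3 f(x) v(x) dx.
Integrate the LHS by parts once:
  ∫_0^4/3 −u'' v dx = −[u'(x) v(x)]_0^4/3 + ∫_0^4/3 u'(x) v'(x) dx.
Thus ∫_0^4/3 u'(x) v'(x) dx = ∫_0^4/3 f(x) v(x) dx + [u'(x) v(x)]_0^4/3.
Choose V so that boundary terms are either known or forced to vanish.
u has homogeneous Neumann: u'(0) = u'(4/3) = 0. So [u' v]_0^4/3 = 0·v(4/3) − 0·v(0) = 0 for any v; take V = H^1(0, 4/3).
Weak formulation: find u (satisfying any essential BC) such that ∫_0^4/3 u'(x) v'(x) dx = ∫_0^4/3 f v dx for all v ∈ V (homogeneous Neumann, so boundary terms vanish).
Substituting f(x) = 6*cos(3*π*x/2), the right-hand side is ∫_0^4/3 (6*cos(3*π*x/2)) v dx.
Compatibility check (pure Neumann): taking v ≡ 1 ∈ V gives 0 = ∫_0^4/3 f dx + (0) − (0), i.e. ∫_0^4/3 f dx must equal u'(0) − u'(4/3) = 0. Indeed ∫_0^4/3 (6*cos(3*π*x/2)) dx = 0, so the data are compatible. The solution is then unique only up to an additive constant (fix it e.g. by requiring ∫_0^4/3 u dx = 0).


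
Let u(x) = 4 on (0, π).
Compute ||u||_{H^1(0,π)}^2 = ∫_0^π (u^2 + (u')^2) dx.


||u||_{H^1(0,π)}^2 = 16*π

u'(x) = 0.
Expand u² and (u')² and integrate term by term on (0, π), using: for integers n ≥ 1, ∫_0^π sin²(nx) dx = ∫_0^π cos²(nx) dx = π/2; for n ≠ n', ∫_0^π sin(nx)sin(n'x) dx = ∫_0^π cos(nx)cos(n'x) dx = 0; and by product-to-sum, ∫_0^π sin(nx)cos(n'x) dx = ½∫_0^π [sin((n+n')x) + sin((n−n')x)] dx, which is 0 when n+n' is even and 2n/(n²−n'²) when n+n' is odd (it need not vanish on (0, π)). For the constant mode: ∫_0^π 1 dx = π, ∫_0^π cos(nx) dx = 0, ∫_0^π sin(nx) dx = (1−(−1)^n)/n.
  u² squared terms: (4)²·∫1 dx = 16·π = 16*π.
  So ∫_0^π u² dx = 16*π.
  u' ≡ 0, so ∫_0^π (u')² dx = 0.
||u||_{H^1}^2 = (16*π) + (0) = 16*π.


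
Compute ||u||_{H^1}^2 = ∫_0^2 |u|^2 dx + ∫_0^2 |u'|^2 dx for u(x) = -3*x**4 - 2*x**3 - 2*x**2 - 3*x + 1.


||u||_{H^1}^2 = 762704/105

The H^1 norm (squared) on an interval (0, L) is
  ||u||_{H^1}^2 = ∫_0^L u(x)^2 dx + ∫_0^L u'(x)^2 dx.
Compute u'(x) = -12*x**3 - 6*x**2 - 4*x - 3.
Then u(x)^2 = 9*x**8 + 12*x**7 + 16*x**6 + 26*x**5 + 10*x**4 + 8*x**3 + 5*x**2 - 6*x + 1 and u'(x)^2 = 144*x**6 + 144*x**5 + 132*x**4 + 120*x**3 + 52*x**2 + 24*x + 9.
Integrate each monomial from 0 to 2 using ∫_0^2 c·x^n dx = c·2^(n+1)/(n+1):
  ∫_0^2 u(x)^2 dx = ∫_0^2 (9*x^8 + 12*x^7 + 16*x^6 + 26*x^5 + 10*x^4 + 8*x^3 + 5*x^2 - 6*x + 1) dx. Term by term:
    ∫_0^2 9*x^8 dx = 512;  ∫_0^2 12*x^7 dx = 384;  ∫_0^2 16*x^6 dx = 2048/7;
    ∫_0^2 26*x^5 dx = 832/3;  ∫_0^2 10*x^4 dx = 64;  ∫_0^2 8*x^3 dx = 32;
    ∫_0^2 5*x^2 dx = 40/3;  ∫_0^2 -6*x dx = -12;  ∫_0^2 1 dx = 2.
  Sum: 512 + 384 + 2048/7 + 832/3 + 64 + 32 + 40/3 − 12 + 2 = 32870/21.
  ∫_0^2 u'(x)^2 dx = ∫_0^2 (144*x^6 + 144*x^5 + 132*x^4 + 120*x^3 + 52*x^2 + 24*x + 9) dx. Term by term:
    ∫_0^2 144*x^6 dx = 18432/7;  ∫_0^2 144*x^5 dx = 1536;  ∫_0^2 132*x^4 dx = 4224/5;
    ∫_0^2 120*x^3 dx = 480;  ∫_0^2 52*x^2 dx = 416/3;  ∫_0^2 24*x dx = 48;
    ∫_0^2 9 dx = 18.
  Sum: 18432/7 + 1536 + 4224/5 + 480 + 416/3 + 48 + 18 = 598354/105.
Adding: ||u||_{H^1}^2 = 32870/21 + 598354/105 = 762704/105.


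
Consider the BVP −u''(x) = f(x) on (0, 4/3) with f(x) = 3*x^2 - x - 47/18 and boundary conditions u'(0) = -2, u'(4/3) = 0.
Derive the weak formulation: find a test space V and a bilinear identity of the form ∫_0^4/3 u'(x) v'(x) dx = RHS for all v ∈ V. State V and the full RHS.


V = H^1(0, 4/3) (v unrestricted at boundary; u is determined up to an additive constant); weak form: ∫_0^4/3 u'v' dx = ∫_0^4/3 (3*x^2 - x - 47/18) v dx + 2·v(0) for all v ∈ V.

Multiply both sides by a test function v and integrate from 0 to 4/3:
  ∫_0^4/3 −u''(x) v(x) dx = ∫_0^4/3 f(x) v(x) dx.
Integrate the LHS by parts once:
  ∫_0^4/3 −u'' v dx = −[u'(x) v(x)]_0^4/3 + ∫_0^4/3 u'(x) v'(x) dx.
Thus ∫_0^4/3 u'(x) v'(x) dx = ∫_0^4/3 f(x) v(x) dx + [u'(x) v(x)]_0^4/3.
Choose V so that boundary terms are either known or forced to vanish.
u has inhomogeneous Neumann u'(0) = -2, u'(4/3) = 0. [u' v]_0^4/3 = (0)·v(4/3) − (-2)·v(0) = 2·v(0). Take V = H^1(0, 4/3); boundary term becomes part of RHS.
Weak formulation: find u (satisfying any essential BC) such that ∫_0^4/3 u'(x) v'(x) dx = ∫_0^4/3 f v dx + 2·v(0) for all v ∈ V (Neumann data are natural BCs: they enter the RHS as boundary terms).
Substituting f(x) = 3*x^2 - x - 47/18, the right-hand side is ∫_0^4/3 (3*x^2 - x - 47/18) v dx + 2·v(0).
Compatibility check (pure Neumann): taking v ≡ 1 ∈ V gives 0 = ∫_0^4/3 f dx + (0) − (-2), i.e. ∫_0^4/3 f dx must equal u'(0) − u'(4/3) = -2. Indeed ∫_0^4/3 (3*x^2 - x - 47/18) dx = -2, so the data are compatible. The solution is then unique only up to an additive constant (fix it e.g. by requiring ∫_0^4/3 u dx = 0).


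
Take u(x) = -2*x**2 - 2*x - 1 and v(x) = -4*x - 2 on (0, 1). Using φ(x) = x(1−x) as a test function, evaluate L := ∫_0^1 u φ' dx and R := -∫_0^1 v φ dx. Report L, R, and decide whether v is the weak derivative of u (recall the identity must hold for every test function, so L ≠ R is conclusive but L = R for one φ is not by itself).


LHS = 2/3, RHS = 2/3. Yes, v = u' weakly.

u(x) = -2*x**2 - 2*x - 1, classical derivative u'(x) = -4*x - 2.
φ(x) = x(1−x), so φ'(x) = 1 - 2*x.
Note φ(0) = φ(1) = 0, so the boundary term u·φ vanishes.
LHS = ∫_0^1 u(x) φ'(x) dx = ∫_0^1 (4*x^3 + 2*x^2 - 1) dx. Term by term:
  ∫_0^1 4*x^3 dx = 1;  ∫_0^1 2*x^2 dx = 2/3;  ∫_0^1 -1 dx = -1.
Sum: 1 + 2/3 − 1 = 2/3.
So LHS = 2/3.
∫_0^1 v(x) φ(x) dx = ∫_0^1 (4*x^3 - 2*x^2 - 2*x) dx. Term by term:
  ∫_0^1 4*x^3 dx = 1;  ∫_0^1 -2*x^2 dx = -2/3;  ∫_0^1 -2*x dx = -1.
Sum: 1 − 2/3 − 1 = -2/3.
So RHS = -∫_0^1 v(x) φ(x) dx = 2/3.
LHS = RHS, so the identity holds for this test φ.
Moreover u is smooth here and v(x) = u'(x) = -4*x - 2 pointwise, so the identity holds for every test function. Hence v is the weak derivative of u.


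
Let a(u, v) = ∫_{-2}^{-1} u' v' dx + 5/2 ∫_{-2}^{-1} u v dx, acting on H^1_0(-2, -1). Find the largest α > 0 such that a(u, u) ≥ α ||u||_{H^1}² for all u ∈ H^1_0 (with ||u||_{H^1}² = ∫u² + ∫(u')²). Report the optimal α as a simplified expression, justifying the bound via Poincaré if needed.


α = 1

Coercivity of a(·,·) on H^1_0(-2, -1) means a(u, u) ≥ α ||u||_{H^1}² for every u ∈ H^1_0.
The interval has length L = 1, and Poincaré/coercivity depend only on L. Here a(u, u) = ∫(u')² + (5/2)·∫u².
Here c = 5/2 ≥ 1, so a(u,u) = ∫(u')² + c∫u² ≥ ∫(u')² + ∫u² = ||u||_{H^1}², i.e. α = 1 works. No larger α is possible: a(u,u) ≥ α||u||_{H^1}² means (1−α)∫(u')² ≥ (α−c)∫u², and for the modes u_n = sin(nπ(x−x₀)/L) (x₀ the left endpoint) one has ∫u_n²/∫(u_n')² = (L/(nπ))² → 0, so a(u_n,u_n)/||u_n||_{H^1}² → 1. Hence the optimal constant is α = 1.
Therefore α = 1.


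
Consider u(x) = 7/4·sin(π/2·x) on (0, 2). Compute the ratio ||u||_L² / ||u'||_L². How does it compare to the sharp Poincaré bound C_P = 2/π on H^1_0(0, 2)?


||u||_L² / ||u'||_L² = 2/π = C_P.

u(x) = 7/4·sin(π/2·x), so u'(x) = 7*π*cos(π*x/2)/8.
Writing u(x) = A·sin(kπx/L) with A = 7/4 and k = 1, use ∫_0^L sin²(kπx/L) dx = L/2 and ∫_0^L cos²(kπx/L) dx = L/2.
u² = 49/16·sin²(π/2·x) and (u')² = 49*π^2/64·cos²(π/2·x), and each of sin², cos² integrates to L/2 = 1 over (0, 2).
∫_0^2 u² dx = 49/16, so ||u||_L² = 7/4.
∫_0^2 (u')² dx = 49*π^2/64, so ||u'||_L² = 7*π/8.
Ratio ||u||_L² / ||u'||_L² = 2/π.
Sharp Poincaré constant on H^1_0(0, 2) is C_P = L/π = 2/π, achieved by sin(π/2·x).
This is the k = 1 eigenfunction (up to amplitude), so the ratio equals the sharp Poincaré constant exactly.


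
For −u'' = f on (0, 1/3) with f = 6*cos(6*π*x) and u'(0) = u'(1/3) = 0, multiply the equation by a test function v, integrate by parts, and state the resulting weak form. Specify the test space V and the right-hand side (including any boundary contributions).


V = H^1(0, 1/3) (no boundary constraint on v; u is determined up to an additive constant); weak form: ∫_0^1/3 u'v' dx = ∫_0^1/3 (6*cos(6*π*x)) v dx for all v ∈ V.

Multiply both sides by a test function v and integrate from 0 to 1/3:
  ∫_0^1/3 −u''(x) v(x) dx = ∫_0^1/3 f(x) v(x) dx.
Integrate the LHS by parts once:
  ∫_0^1/3 −u'' v dx = −[u'(x) v(x)]_0^1/3 + ∫_0^1/3 u'(x) v'(x) dx.
Thus ∫_0^1/3 u'(x) v'(x) dx = ∫_0^1/3 f(x) v(x) dx + [u'(x) v(x)]_0^1/3.
Choose V so that boundary terms are either known or forced to vanish.
u has homogeneous Neumann: u'(0) = u'(1/3) = 0. So [u' v]_0^1/3 = 0·v(1/3) − 0·v(0) = 0 for any v; take V = H^1(0, 1/3).
Weak formulation: find u (satisfying any essential BC) such that ∫_0^1/3 u'(x) v'(x) dx = ∫_0^1/3 f v dx for all v ∈ V (homogeneous Neumann, so boundary terms vanish).
Substituting f(x) = 6*cos(6*π*x), the right-hand side is ∫_0^1/3 (6*cos(6*π*x)) v dx.
Compatibility check (pure Neumann): taking v ≡ 1 ∈ V gives 0 = ∫_0^1/3 f dx + (0) − (0), i.e. ∫_0^1/3 f dx must equal u'(0) − u'(1/3) = 0. Indeed ∫_0^1/3 (6*cos(6*π*x)) dx = 0, so the data are compatible. The solution is then unique only up to an additive constant (fix it e.g. by requiring ∫_0^1/3 u dx = 0).


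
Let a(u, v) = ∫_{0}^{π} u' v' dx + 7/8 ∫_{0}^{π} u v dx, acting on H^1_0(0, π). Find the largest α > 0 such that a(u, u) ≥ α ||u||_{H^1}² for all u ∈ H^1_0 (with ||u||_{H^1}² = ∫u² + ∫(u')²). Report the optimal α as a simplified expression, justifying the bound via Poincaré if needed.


α = 15/16

Coercivity of a(·,·) on H^1_0(0, π) means a(u, u) ≥ α ||u||_{H^1}² for every u ∈ H^1_0.
The interval has length L = π, and Poincaré/coercivity depend only on L. Here a(u, u) = ∫(u')² + (7/8)·∫u².
Here 0 < c = 7/8 < 1. The condition a(u,u) ≥ α||u||_{H^1}² reads (1−α)∫(u')² ≥ (α−c)∫u². Any admissible α is ≤ 1 (rapidly oscillating u have ∫u²/∫(u')² → 0), and α = 1 would force 0 ≥ (1−c)∫u², impossible since c < 1; so 1−α > 0. By the sharp Poincaré inequality on H^1_0 of an interval of length L, ∫(u')² ≥ (π/L)²∫u² with equality for the first sine mode sin(π(x−x₀)/L) (x₀ the left endpoint), so the inequality holds for all u iff (1−α)(π/L)² ≥ α − c, i.e. α ≤ ((π/L)² + c)/((π/L)² + 1) = (1 + c(L/π)²)/(1 + (L/π)²). With (π/L)² = 1 and c = 7/8, the largest admissible constant is α = ((π/L)² + c)/((π/L)² + 1).
Simplifying, α = 15/16.


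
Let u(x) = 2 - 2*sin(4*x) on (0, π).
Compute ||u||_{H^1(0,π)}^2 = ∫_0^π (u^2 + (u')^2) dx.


||u||_{H^1(0,π)}^2 = 38*π

u'(x) = -8*cos(4*x).
Expand u² and (u')² and integrate term by term on (0, π), using: for integers n ≥ 1, ∫_0^π sin²(nx) dx = ∫_0^π cos²(nx) dx = π/2; for n ≠ n', ∫_0^π sin(nx)sin(n'x) dx = ∫_0^π cos(nx)cos(n'x) dx = 0; and by product-to-sum, ∫_0^π sin(nx)cos(n'x) dx = ½∫_0^π [sin((n+n')x) + sin((n−n')x)] dx, which is 0 when n+n' is even and 2n/(n²−n'²) when n+n' is odd (it need not vanish on (0, π)). For the constant mode: ∫_0^π 1 dx = π, ∫_0^π cos(nx) dx = 0, ∫_0^π sin(nx) dx = (1−(−1)^n)/n.
  u² squared terms: (2)²·∫1 dx = 4·π = 4*π;  (-2)²·∫sin(4x)² dx = 4·π/2 = 2*π.
  u² cross terms: 2·(2)·(-2)·∫1·sin(4x) dx = -8·(0) = 0.
  So ∫_0^π u² dx = 4*π + 2*π + 0 = 6*π.
  (u')² squared terms: (-8)²·∫cos(4x)² dx = 64·π/2 = 32*π.
  So ∫_0^π (u')² dx = 32*π.
||u||_{H^1}^2 = (6*π) + (32*π) = 38*π.


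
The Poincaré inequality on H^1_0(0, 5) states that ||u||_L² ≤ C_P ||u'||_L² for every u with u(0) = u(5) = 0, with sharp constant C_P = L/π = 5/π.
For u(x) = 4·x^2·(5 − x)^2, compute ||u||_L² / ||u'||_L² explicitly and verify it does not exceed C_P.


||u||_L² / ||u'||_L² = 5*sqrt(3)/6 < C_P = 5/π.

u(x) = 4·x^2·(5 − x)^2, so u'(x) = 8*x*(x - 5)*(2*x - 5).
u(x) = 4·x^2·(5 − x)^2 vanishes at x = 0 and x = 5, so u ∈ H^1_0(0, 5). Differentiate via the product rule and integrate the resulting polynomials term by term.
  ∫_0^5 u² dx = ∫_0^5 (16*x^8 - 320*x^7 + 2400*x^6 - 8000*x^5 + 10000*x^4) dx. Term by term:
    ∫_0^5 16*x^8 dx = 31250000/9;  ∫_0^5 -320*x^7 dx = -15625000;  ∫_0^5 2400*x^6 dx = 187500000/7;
    ∫_0^5 -8000*x^5 dx = -62500000/3;  ∫_0^5 10000*x^4 dx = 6250000.
  Sum: 31250000/9 − 15625000 + 187500000/7 − 62500000/3 + 6250000 = 3125000/63.
  ∫_0^5 (u')² dx = ∫_0^5 (256*x^6 - 3840*x^5 + 20800*x^4 - 48000*x^3 + 40000*x^2) dx. Term by term:
    ∫_0^5 256*x^6 dx = 20000000/7;  ∫_0^5 -3840*x^5 dx = -10000000;  ∫_0^5 20800*x^4 dx = 13000000;
    ∫_0^5 -48000*x^3 dx = -7500000;  ∫_0^5 40000*x^2 dx = 5000000/3.
  Sum: 20000000/7 − 10000000 + 13000000 − 7500000 + 5000000/3 = 500000/21.
∫_0^5 u² dx = 3125000/63, so ||u||_L² = 1250*sqrt(14)/21.
∫_0^5 (u')² dx = 500000/21, so ||u'||_L² = 500*sqrt(42)/21.
Ratio ||u||_L² / ||u'||_L² = 5*sqrt(3)/6.
Sharp Poincaré constant on H^1_0(0, 5) is C_P = L/π = 5/π, achieved by sin(π/5·x).
A polynomial bump cannot attain the sharp Poincaré constant (only the first sine eigenfunction does), so the ratio is strictly less than C_P, consistent with ||u||_L² ≤ C_P ||u'||_L².


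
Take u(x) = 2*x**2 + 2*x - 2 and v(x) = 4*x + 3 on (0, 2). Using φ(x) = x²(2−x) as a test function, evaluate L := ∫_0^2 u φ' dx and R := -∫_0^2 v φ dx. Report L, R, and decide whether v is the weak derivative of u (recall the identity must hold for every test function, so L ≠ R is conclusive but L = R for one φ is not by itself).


LHS = -136/15, RHS = -52/5. No, v is not the weak derivative of u.

u(x) = 2*x**2 + 2*x - 2, classical derivative u'(x) = 4*x + 2.
φ(x) = x²(2−x), so φ'(x) = x*(4 - 3*x).
Note φ(0) = φ(2) = 0, so the boundary term u·φ vanishes.
LHS = ∫_0^2 u(x) φ'(x) dx = ∫_0^2 (-6*x^4 + 2*x^3 + 14*x^2 - 8*x) dx. Term by term:
  ∫_0^2 -6*x^4 dx = -192/5;  ∫_0^2 2*x^3 dx = 8;  ∫_0^2 14*x^2 dx = 112/3;
  ∫_0^2 -8*x dx = -16.
Sum: -192/5 + 8 + 112/3 − 16 = -136/15.
So LHS = -136/15.
∫_0^2 v(x) φ(x) dx = ∫_0^2 (-4*x^4 + 5*x^3 + 6*x^2) dx. Term by term:
  ∫_0^2 -4*x^4 dx = -128/5;  ∫_0^2 5*x^3 dx = 20;  ∫_0^2 6*x^2 dx = 16.
Sum: -128/5 + 20 + 16 = 52/5.
So RHS = -∫_0^2 v(x) φ(x) dx = -52/5.
LHS − RHS = 4/3 ≠ 0, so the identity fails.
(For a valid weak derivative the identity must hold for EVERY test function, in particular this one. The failure shows v is NOT the weak derivative of u.)
Correct weak derivative would be u'(x) = 4*x + 2.


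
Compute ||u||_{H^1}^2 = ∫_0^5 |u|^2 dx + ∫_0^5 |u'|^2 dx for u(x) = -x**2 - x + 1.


||u||_{H^1}^2 = 2195/2

The H^1 norm (squared) on an interval (0, L) is
  ||u||_{H^1}^2 = ∫_0^L u(x)^2 dx + ∫_0^L u'(x)^2 dx.
Compute u'(x) = -2*x - 1.
Then u(x)^2 = x**4 + 2*x**3 - x**2 - 2*x + 1 and u'(x)^2 = 4*x**2 + 4*x + 1.
Integrate each monomial from 0 to 5 using ∫_0^5 c·x^n dx = c·5^(n+1)/(n+1):
  ∫_0^5 u(x)^2 dx = ∫_0^5 (x^4 + 2*x^3 - x^2 - 2*x + 1) dx. Term by term:
    ∫_0^5 x^4 dx = 625;  ∫_0^5 2*x^3 dx = 625/2;  ∫_0^5 -x^2 dx = -125/3;
    ∫_0^5 -2*x dx = -25;  ∫_0^5 1 dx = 5.
  Sum: 625 + 625/2 − 125/3 − 25 + 5 = 5255/6.
  ∫_0^5 u'(x)^2 dx = ∫_0^5 (4*x^2 + 4*x + 1) dx. Term by term:
    ∫_0^5 4*x^2 dx = 500/3;  ∫_0^5 4*x dx = 50;  ∫_0^5 1 dx = 5.
  Sum: 500/3 + 50 + 5 = 665/3.
Adding: ||u||_{H^1}^2 = 5255/6 + 665/3 = 2195/2.


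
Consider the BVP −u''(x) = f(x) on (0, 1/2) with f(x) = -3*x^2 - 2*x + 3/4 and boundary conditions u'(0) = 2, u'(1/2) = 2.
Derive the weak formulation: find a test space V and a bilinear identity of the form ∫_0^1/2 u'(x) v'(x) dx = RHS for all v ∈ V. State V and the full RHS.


V = H^1(0, 1/2) (v unrestricted at boundary; u is determined up to an additive constant); weak form: ∫_0^1/2 u'v' dx = ∫_0^1/2 (-3*x^2 - 2*x + 3/4) v dx + 2·v(1/2) − 2·v(0) for all v ∈ V.

Multiply both sides by a test function v and integrate from 0 to 1/2:
  ∫_0^1/2 −u''(x) v(x) dx = ∫_0^1/2 f(x) v(x) dx.
Integrate the LHS by parts once:
  ∫_0^1/2 −u'' v dx = −[u'(x) v(x)]_0^1/2 + ∫_0^1/2 u'(x) v'(x) dx.
Thus ∫_0^1/2 u'(x) v'(x) dx = ∫_0^1/2 f(x) v(x) dx + [u'(x) v(x)]_0^1/2.
Choose V so that boundary terms are either known or forced to vanish.
u has inhomogeneous Neumann u'(0) = 2, u'(1/2) = 2. [u' v]_0^1/2 = (2)·v(1/2) − (2)·v(0) = 2·v(1/2) − 2·v(0). Take V = H^1(0, 1/2); boundary term becomes part of RHS.
Weak formulation: find u (satisfying any essential BC) such that ∫_0^1/2 u'(x) v'(x) dx = ∫_0^1/2 f v dx + 2·v(1/2) − 2·v(0) for all v ∈ V (Neumann data are natural BCs: they enter the RHS as boundary terms).
Substituting f(x) = -3*x^2 - 2*x + 3/4, the right-hand side is ∫_0^1/2 (-3*x^2 - 2*x + 3/4) v dx + 2·v(1/2) − 2·v(0).
Compatibility check (pure Neumann): taking v ≡ 1 ∈ V gives 0 = ∫_0^1/2 f dx + (2) − (2), i.e. ∫_0^1/2 f dx must equal u'(0) − u'(1/2) = 0. Indeed ∫_0^1/2 (-3*x^2 - 2*x + 3/4) dx = 0, so the data are compatible. The solution is then unique only up to an additive constant (fix it e.g. by requiring ∫_0^1/2 u dx = 0).


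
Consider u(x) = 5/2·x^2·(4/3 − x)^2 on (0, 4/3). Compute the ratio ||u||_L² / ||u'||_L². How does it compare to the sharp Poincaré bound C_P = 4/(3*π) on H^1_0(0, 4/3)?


||u||_L² / ||u'||_L² = 2*sqrt(3)/9 < C_P = 4/(3*π).

u(x) = 5/2·x^2·(4/3 − x)^2, so u'(x) = 10*x*(3*x - 4)*(3*x - 2)/9.
u(x) = 5/2·x^2·(4/3 − x)^2 vanishes at x = 0 and x = 4/3, so u ∈ H^1_0(0, 4/3). Differentiate via the product rule and integrate the resulting polynomials term by term.
  ∫_0^4/3 u² dx = ∫_0^4/3 (25*x^8/4 - 100*x^7/3 + 200*x^6/3 - 1600*x^5/27 + 1600*x^4/81) dx. Term by term:
    ∫_0^4/3 25*x^8/4 dx = 1638400/177147;  ∫_0^4/3 -100*x^7/3 dx = -819200/19683;  ∫_0^4/3 200*x^6/3 dx = 3276800/45927;
    ∫_0^4/3 -1600*x^5/27 dx = -3276800/59049;  ∫_0^4/3 1600*x^4/81 dx = 327680/19683.
  Sum: 1638400/177147 − 819200/19683 + 3276800/45927 − 3276800/59049 + 327680/19683 = 163840/1240029.
  ∫_0^4/3 (u')² dx = ∫_0^4/3 (100*x^6 - 400*x^5 + 5200*x^4/9 - 3200*x^3/9 + 6400*x^2/81) dx. Term by term:
    ∫_0^4/3 100*x^6 dx = 1638400/15309;  ∫_0^4/3 -400*x^5 dx = -819200/2187;  ∫_0^4/3 5200*x^4/9 dx = 1064960/2187;
    ∫_0^4/3 -3200*x^3/9 dx = -204800/729;  ∫_0^4/3 6400*x^2/81 dx = 409600/6561.
  Sum: 1638400/15309 − 819200/2187 + 1064960/2187 − 204800/729 + 409600/6561 = 40960/45927.
∫_0^4/3 u² dx = 163840/1240029, so ||u||_L² = 128*sqrt(210)/5103.
∫_0^4/3 (u')² dx = 40960/45927, so ||u'||_L² = 64*sqrt(70)/567.
Ratio ||u||_L² / ||u'||_L² = 2*sqrt(3)/9.
Sharp Poincaré constant on H^1_0(0, 4/3) is C_P = L/π = 4/(3*π), achieved by sin(3*π/4·x).
A polynomial bump cannot attain the sharp Poincaré constant (only the first sine eigenfunction does), so the ratio is strictly less than C_P, consistent with ||u||_L² ≤ C_P ||u'||_L².


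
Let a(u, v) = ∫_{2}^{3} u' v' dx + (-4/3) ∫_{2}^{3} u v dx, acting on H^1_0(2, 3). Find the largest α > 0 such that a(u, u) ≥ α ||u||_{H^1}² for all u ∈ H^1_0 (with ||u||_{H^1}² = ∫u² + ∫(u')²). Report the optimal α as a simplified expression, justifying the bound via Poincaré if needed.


α = (-4/3 + π^2)/(1 + π^2)

Coercivity of a(·,·) on H^1_0(2, 3) means a(u, u) ≥ α ||u||_{H^1}² for every u ∈ H^1_0.
The interval has length L = 1, and Poincaré/coercivity depend only on L. Here a(u, u) = ∫(u')² + (-4/3)·∫u².
Here c = -4/3 < 0 with |c| < (π/L)² = π^2, so coercivity still holds. The condition a(u,u) ≥ α||u||_{H^1}² reads (1−α)∫(u')² ≥ (α−c)∫u². Any admissible α is ≤ 1 (rapidly oscillating u have ∫u²/∫(u')² → 0), and α = 1 would force 0 ≥ (1−c)∫u², impossible since c < 1; so 1−α > 0. By the sharp Poincaré inequality on H^1_0 of an interval of length L, ∫(u')² ≥ (π/L)²∫u² with equality for the first sine mode sin(π(x−x₀)/L) (x₀ the left endpoint), so the inequality holds for all u iff (1−α)(π/L)² ≥ α − c, i.e. α ≤ ((π/L)² + c)/((π/L)² + 1) = (1 + c(L/π)²)/(1 + (L/π)²). (Direct route, valid since c ≤ 0: Poincaré gives c∫u² ≥ c(L/π)²∫(u')², so a(u,u) ≥ (1 + c(L/π)²)∫(u')², while ||u||_{H^1}² ≤ (1 + (L/π)²)∫(u')²; dividing yields the same α.) With (π/L)² = π^2 and c = -4/3, the largest admissible constant is α = ((π/L)² + c)/((π/L)² + 1).
Simplifying, α = (-4/3 + π^2)/(1 + π^2).


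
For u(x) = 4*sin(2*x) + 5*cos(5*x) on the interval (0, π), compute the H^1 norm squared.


||u||_{H^1(0,π)}^2 = -4160/21 + 365*π

u'(x) = -25*sin(5*x) + 8*cos(2*x).
Expand u² and (u')² and integrate term by term on (0, π), using: for integers n ≥ 1, ∫_0^π sin²(nx) dx = ∫_0^π cos²(nx) dx = π/2; for n ≠ n', ∫_0^π sin(nx)sin(n'x) dx = ∫_0^π cos(nx)cos(n'x) dx = 0; and by product-to-sum, ∫_0^π sin(nx)cos(n'x) dx = ½∫_0^π [sin((n+n')x) + sin((n−n')x)] dx, which is 0 when n+n' is even and 2n/(n²−n'²) when n+n' is odd (it need not vanish on (0, π)).
  u² squared terms: (4)²·∫sin(2x)² dx = 16·π/2 = 8*π;  (5)²·∫cos(5x)² dx = 25·π/2 = 25*π/2.
  u² cross terms: 2·(4)·(5)·∫sin(2x)·cos(5x) dx = 40·(-4/21) = -160/21.
  So ∫_0^π u² dx = 8*π + 25*π/2 − 160/21 = -160/21 + 41*π/2.
  (u')² squared terms: (-25)²·∫sin(5x)² dx = 625·π/2 = 625*π/2;  (8)²·∫cos(2x)² dx = 64·π/2 = 32*π.
  (u')² cross terms: 2·(-25)·(8)·∫sin(5x)·cos(2x) dx = -400·(10/21) = -4000/21.
  So ∫_0^π (u')² dx = 625*π/2 + 32*π − 4000/21 = -4000/21 + 689*π/2.
||u||_{H^1}^2 = (-160/21 + 41*π/2) + (-4000/21 + 689*π/2) = -4160/21 + 365*π.


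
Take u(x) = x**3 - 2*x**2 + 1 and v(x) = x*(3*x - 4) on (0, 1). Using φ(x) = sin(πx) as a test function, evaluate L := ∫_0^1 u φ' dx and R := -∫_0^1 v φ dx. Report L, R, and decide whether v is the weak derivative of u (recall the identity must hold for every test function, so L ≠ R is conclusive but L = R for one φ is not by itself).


LHS = (π^2 + 12)/π^3, RHS = (π^2 + 12)/π^3. Yes, v = u' weakly.

u(x) = x**3 - 2*x**2 + 1, classical derivative u'(x) = 3*x**2 - 4*x.
φ(x) = sin(πx), so φ'(x) = π*cos(π*x).
Note φ(0) = φ(1) = 0, so the boundary term u·φ vanishes.
LHS = ∫_0^1 u(x) φ'(x) dx = ∫_0^1 (π*x^3*cos(π*x) - 2*π*x^2*cos(π*x) + π*cos(π*x)) dx. Term by term:
  ∫_0^1 π*cos(π*x) dx = 0;  ∫_0^1 π*x^3*cos(π*x) dx = -3/π + 12/π^3;  ∫_0^1 -2*π*x^2*cos(π*x) dx = 4/π.
Sum: 0 + -3/π + 12/π^3 + 4/π = (π^2 + 12)/π^3.
So LHS = (π^2 + 12)/π^3.
∫_0^1 v(x) φ(x) dx = ∫_0^1 (3*x^2*sin(π*x) - 4*x*sin(π*x)) dx. Term by term:
  ∫_0^1 -4*x*sin(π*x) dx = -4/π;  ∫_0^1 3*x^2*sin(π*x) dx = -12/π^3 + 3/π.
Sum: -4/π + -12/π^3 + 3/π = (-12 - π^2)/π^3.
So RHS = -∫_0^1 v(x) φ(x) dx = (π^2 + 12)/π^3.
LHS = RHS, so the identity holds for this test φ.
Moreover u is smooth here and v(x) = u'(x) = 3*x**2 - 4*x pointwise, so the identity holds for every test function. Hence v is the weak derivative of u.


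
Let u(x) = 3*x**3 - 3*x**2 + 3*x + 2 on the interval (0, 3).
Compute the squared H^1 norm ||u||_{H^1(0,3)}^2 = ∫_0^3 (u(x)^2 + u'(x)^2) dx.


||u||_{H^1}^2 = 299541/70

The H^1 norm (squared) on an interval (0, L) is
  ||u||_{H^1}^2 = ∫_0^L u(x)^2 dx + ∫_0^L u'(x)^2 dx.
Compute u'(x) = 9*x**2 - 6*x + 3.
Then u(x)^2 = 9*x**6 - 18*x**5 + 27*x**4 - 6*x**3 - 3*x**2 + 12*x + 4 and u'(x)^2 = 81*x**4 - 108*x**3 + 90*x**2 - 36*x + 9.
Integrate each monomial from 0 to 3 using ∫_0^3 c·x^n dx = c·3^(n+1)/(n+1):
  ∫_0^3 u(x)^2 dx = ∫_0^3 (9*x^6 - 18*x^5 + 27*x^4 - 6*x^3 - 3*x^2 + 12*x + 4) dx. Term by term:
    ∫_0^3 9*x^6 dx = 19683/7;  ∫_0^3 -18*x^5 dx = -2187;  ∫_0^3 27*x^4 dx = 6561/5;
    ∫_0^3 -6*x^3 dx = -243/2;  ∫_0^3 -3*x^2 dx = -27;  ∫_0^3 12*x dx = 54;
    ∫_0^3 4 dx = 12.
  Sum: 19683/7 − 2187 + 6561/5 − 243/2 − 27 + 54 + 12 = 129819/70.
  ∫_0^3 u'(x)^2 dx = ∫_0^3 (81*x^4 - 108*x^3 + 90*x^2 - 36*x + 9) dx. Term by term:
    ∫_0^3 81*x^4 dx = 19683/5;  ∫_0^3 -108*x^3 dx = -2187;  ∫_0^3 90*x^2 dx = 810;
    ∫_0^3 -36*x dx = -162;  ∫_0^3 9 dx = 27.
  Sum: 19683/5 − 2187 + 810 − 162 + 27 = 12123/5.
Adding: ||u||_{H^1}^2 = 129819/70 + 12123/5 = 299541/70.


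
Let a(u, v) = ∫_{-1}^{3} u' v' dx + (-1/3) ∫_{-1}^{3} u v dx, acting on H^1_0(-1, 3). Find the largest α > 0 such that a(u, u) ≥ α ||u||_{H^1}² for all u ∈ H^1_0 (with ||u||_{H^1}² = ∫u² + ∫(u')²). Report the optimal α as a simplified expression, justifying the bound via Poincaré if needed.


α = (-16/3 + π^2)/(π^2 + 16)

Coercivity of a(·,·) on H^1_0(-1, 3) means a(u, u) ≥ α ||u||_{H^1}² for every u ∈ H^1_0.
The interval has length L = 4, and Poincaré/coercivity depend only on L. Here a(u, u) = ∫(u')² + (-1/3)·∫u².
Here c = -1/3 < 0 with |c| < (π/L)² = π^2/16, so coercivity still holds. The condition a(u,u) ≥ α||u||_{H^1}² reads (1−α)∫(u')² ≥ (α−c)∫u². Any admissible α is ≤ 1 (rapidly oscillating u have ∫u²/∫(u')² → 0), and α = 1 would force 0 ≥ (1−c)∫u², impossible since c < 1; so 1−α > 0. By the sharp Poincaré inequality on H^1_0 of an interval of length L, ∫(u')² ≥ (π/L)²∫u² with equality for the first sine mode sin(π(x−x₀)/L) (x₀ the left endpoint), so the inequality holds for all u iff (1−α)(π/L)² ≥ α − c, i.e. α ≤ ((π/L)² + c)/((π/L)² + 1) = (1 + c(L/π)²)/(1 + (L/π)²). (Direct route, valid since c ≤ 0: Poincaré gives c∫u² ≥ c(L/π)²∫(u')², so a(u,u) ≥ (1 + c(L/π)²)∫(u')², while ||u||_{H^1}² ≤ (1 + (L/π)²)∫(u')²; dividing yields the same α.) With (π/L)² = π^2/16 and c = -1/3, the largest admissible constant is α = ((π/L)² + c)/((π/L)² + 1).
Simplifying, α = (-16/3 + π^2)/(π^2 + 16).


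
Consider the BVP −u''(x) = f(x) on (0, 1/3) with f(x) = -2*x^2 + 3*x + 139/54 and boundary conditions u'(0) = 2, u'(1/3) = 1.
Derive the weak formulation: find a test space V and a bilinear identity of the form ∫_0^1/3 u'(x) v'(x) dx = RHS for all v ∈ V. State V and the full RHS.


V = H^1(0, 1/3) (v unrestricted at boundary; u is determined up to an additive constant); weak form: ∫_0^1/3 u'v' dx = ∫_0^1/3 (-2*x^2 + 3*x + 139/54) v dx + v(1/3) − 2·v(0) for all v ∈ V.

Multiply both sides by a test function v and integrate from 0 to 1/3:
  ∫_0^1/3 −u''(x) v(x) dx = ∫_0^1/3 f(x) v(x) dx.
Integrate the LHS by parts once:
  ∫_0^1/3 −u'' v dx = −[u'(x) v(x)]_0^1/3 + ∫_0^1/3 u'(x) v'(x) dx.
Thus ∫_0^1/3 u'(x) v'(x) dx = ∫_0^1/3 f(x) v(x) dx + [u'(x) v(x)]_0^1/3.
Choose V so that boundary terms are either known or forced to vanish.
u has inhomogeneous Neumann u'(0) = 2, u'(1/3) = 1. [u' v]_0^1/3 = (1)·v(1/3) − (2)·v(0) = v(1/3) − 2·v(0). Take V = H^1(0, 1/3); boundary term becomes part of RHS.
Weak formulation: find u (satisfying any essential BC) such that ∫_0^1/3 u'(x) v'(x) dx = ∫_0^1/3 f v dx + v(1/3) − 2·v(0) for all v ∈ V (Neumann data are natural BCs: they enter the RHS as boundary terms).
Substituting f(x) = -2*x^2 + 3*x + 139/54, the right-hand side is ∫_0^1/3 (-2*x^2 + 3*x + 139/54) v dx + v(1/3) − 2·v(0).
Compatibility check (pure Neumann): taking v ≡ 1 ∈ V gives 0 = ∫_0^1/3 f dx + (1) − (2), i.e. ∫_0^1/3 f dx must equal u'(0) − u'(1/3) = 1. Indeed ∫_0^1/3 (-2*x^2 + 3*x + 139/54) dx = 1, so the data are compatible. The solution is then unique only up to an additive constant (fix it e.g. by requiring ∫_0^1/3 u dx = 0).


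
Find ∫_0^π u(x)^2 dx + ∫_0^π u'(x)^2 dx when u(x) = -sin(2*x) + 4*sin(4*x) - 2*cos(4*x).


||u||_{H^1(0,π)}^2 = 345*π/2

u'(x) = 8*sin(4*x) - 2*cos(2*x) + 16*cos(4*x).
Expand u² and (u')² and integrate term by term on (0, π), using: for integers n ≥ 1, ∫_0^π sin²(nx) dx = ∫_0^π cos²(nx) dx = π/2; for n ≠ n', ∫_0^π sin(nx)sin(n'x) dx = ∫_0^π cos(nx)cos(n'x) dx = 0; and by product-to-sum, ∫_0^π sin(nx)cos(n'x) dx = ½∫_0^π [sin((n+n')x) + sin((n−n')x)] dx, which is 0 when n+n' is even and 2n/(n²−n'²) when n+n' is odd (it need not vanish on (0, π)).
  u² squared terms: (-1)²·∫sin(2x)² dx = 1·π/2 = π/2;  (-2)²·∫cos(4x)² dx = 4·π/2 = 2*π;  (4)²·∫sin(4x)² dx = 16·π/2 = 8*π.
  u² cross terms: 2·(-1)·(-2)·∫sin(2x)·cos(4x) dx = 4·(0) = 0;  2·(-1)·(4)·∫sin(2x)·sin(4x) dx = -8·(0) = 0;  2·(-2)·(4)·∫cos(4x)·sin(4x) dx = -16·(0) = 0.
  So ∫_0^π u² dx = π/2 + 2*π + 8*π + 0 + 0 + 0 = 21*π/2.
  (u')² squared terms: (-2)²·∫cos(2x)² dx = 4·π/2 = 2*π;  (8)²·∫sin(4x)² dx = 64·π/2 = 32*π;  (16)²·∫cos(4x)² dx = 256·π/2 = 128*π.
  (u')² cross terms: 2·(-2)·(8)·∫cos(2x)·sin(4x) dx = -32·(0) = 0;  2·(-2)·(16)·∫cos(2x)·cos(4x) dx = -64·(0) = 0;  2·(8)·(16)·∫sin(4x)·cos(4x) dx = 256·(0) = 0.
  So ∫_0^π (u')² dx = 2*π + 32*π + 128*π + 0 + 0 + 0 = 162*π.
||u||_{H^1}^2 = (21*π/2) + (162*π) = 345*π/2.


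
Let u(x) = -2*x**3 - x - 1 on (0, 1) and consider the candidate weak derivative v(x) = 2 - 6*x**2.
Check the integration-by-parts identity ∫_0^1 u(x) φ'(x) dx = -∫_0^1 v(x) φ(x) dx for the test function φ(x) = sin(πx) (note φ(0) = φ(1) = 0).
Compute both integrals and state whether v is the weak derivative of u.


LHS = -24/π^3 + 8/π, RHS = -24/π^3 + 2/π. No, v is not the weak derivative of u.

u(x) = -2*x**3 - x - 1, classical derivative u'(x) = -6*x**2 - 1.
φ(x) = sin(πx), so φ'(x) = π*cos(π*x).
Note φ(0) = φ(1) = 0, so the boundary term u·φ vanishes.
LHS = ∫_0^1 u(x) φ'(x) dx = ∫_0^1 (-2*π*x^3*cos(π*x) - π*x*cos(π*x) - π*cos(π*x)) dx. Term by term:
  ∫_0^1 -π*cos(π*x) dx = 0;  ∫_0^1 -π*x*cos(π*x) dx = 2/π;  ∫_0^1 -2*π*x^3*cos(π*x) dx = -24/π^3 + 6/π.
Sum: 0 + 2/π + -24/π^3 + 6/π = -24/π^3 + 8/π.
So LHS = -24/π^3 + 8/π.
∫_0^1 v(x) φ(x) dx = ∫_0^1 (-6*x^2*sin(π*x) + 2*sin(π*x)) dx. Term by term:
  ∫_0^1 2*sin(π*x) dx = 4/π;  ∫_0^1 -6*x^2*sin(π*x) dx = -6/π + 24/π^3.
Sum: 4/π + -6/π + 24/π^3 = -2/π + 24/π^3.
So RHS = -∫_0^1 v(x) φ(x) dx = -24/π^3 + 2/π.
LHS − RHS = 6/π ≠ 0, so the identity fails.
(For a valid weak derivative the identity must hold for EVERY test function, in particular this one. The failure shows v is NOT the weak derivative of u.)
Correct weak derivative would be u'(x) = -6*x**2 - 1.


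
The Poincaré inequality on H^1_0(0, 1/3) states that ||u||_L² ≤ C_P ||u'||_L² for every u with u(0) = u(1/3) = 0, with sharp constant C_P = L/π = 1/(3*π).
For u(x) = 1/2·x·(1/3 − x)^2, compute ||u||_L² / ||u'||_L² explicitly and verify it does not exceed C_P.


||u||_L² / ||u'||_L² = sqrt(14)/42 < C_P = 1/(3*π).

u(x) = 1/2·x·(1/3 − x)^2, so u'(x) = (3*x - 1)*(9*x - 1)/18.
u(x) = 1/2·x·(1/3 − x)^2 vanishes at x = 0 and x = 1/3, so u ∈ H^1_0(0, 1/3). Differentiate via the product rule and integrate the resulting polynomials term by term.
  ∫_0^1/3 u² dx = ∫_0^1/3 (x^6/4 - x^5/3 + x^4/6 - x^3/27 + x^2/324) dx. Term by term:
    ∫_0^1/3 x^6/4 dx = 1/61236;  ∫_0^1/3 -x^5/3 dx = -1/13122;  ∫_0^1/3 x^4/6 dx = 1/7290;
    ∫_0^1/3 -x^3/27 dx = -1/8748;  ∫_0^1/3 x^2/324 dx = 1/26244.
  Sum: 1/61236 − 1/13122 + 1/7290 − 1/8748 + 1/26244 = 1/918540.
  ∫_0^1/3 (u')² dx = ∫_0^1/3 (9*x^4/4 - 2*x^3 + 11*x^2/18 - 2*x/27 + 1/324) dx. Term by term:
    ∫_0^1/3 9*x^4/4 dx = 1/540;  ∫_0^1/3 -2*x^3 dx = -1/162;  ∫_0^1/3 11*x^2/18 dx = 11/1458;
    ∫_0^1/3 -2*x/27 dx = -1/243;  ∫_0^1/3 1/324 dx = 1/972.
  Sum: 1/540 − 1/162 + 11/1458 − 1/243 + 1/972 = 1/7290.
∫_0^1/3 u² dx = 1/918540, so ||u||_L² = sqrt(35)/5670.
∫_0^1/3 (u')² dx = 1/7290, so ||u'||_L² = sqrt(10)/270.
Ratio ||u||_L² / ||u'||_L² = sqrt(14)/42.
Sharp Poincaré constant on H^1_0(0, 1/3) is C_P = L/π = 1/(3*π), achieved by sin(3*π·x).
A polynomial bump cannot attain the sharp Poincaré constant (only the first sine eigenfunction does), so the ratio is strictly less than C_P, consistent with ||u||_L² ≤ C_P ||u'||_L².


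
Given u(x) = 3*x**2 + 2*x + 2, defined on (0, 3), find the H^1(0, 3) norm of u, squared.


||u||_{H^1}^2 = 6582/5

The H^1 norm (squared) on an interval (0, L) is
  ||u||_{H^1}^2 = ∫_0^L u(x)^2 dx + ∫_0^L u'(x)^2 dx.
Compute u'(x) = 6*x + 2.
Then u(x)^2 = 9*x**4 + 12*x**3 + 16*x**2 + 8*x + 4 and u'(x)^2 = 36*x**2 + 24*x + 4.
Integrate each monomial from 0 to 3 using ∫_0^3 c·x^n dx = c·3^(n+1)/(n+1):
  ∫_0^3 u(x)^2 dx = ∫_0^3 (9*x^4 + 12*x^3 + 16*x^2 + 8*x + 4) dx. Term by term:
    ∫_0^3 9*x^4 dx = 2187/5;  ∫_0^3 12*x^3 dx = 243;  ∫_0^3 16*x^2 dx = 144;
    ∫_0^3 8*x dx = 36;  ∫_0^3 4 dx = 12.
  Sum: 2187/5 + 243 + 144 + 36 + 12 = 4362/5.
  ∫_0^3 u'(x)^2 dx = ∫_0^3 (36*x^2 + 24*x + 4) dx. Term by term:
    ∫_0^3 36*x^2 dx = 324;  ∫_0^3 24*x dx = 108;  ∫_0^3 4 dx = 12.
  Sum: 324 + 108 + 12 = 444.
Adding: ||u||_{H^1}^2 = 4362/5 + 444 = 6582/5.


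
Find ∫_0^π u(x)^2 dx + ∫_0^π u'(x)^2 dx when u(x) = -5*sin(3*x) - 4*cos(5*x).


||u||_{H^1(0,π)}^2 = 333*π

u'(x) = 20*sin(5*x) - 15*cos(3*x).
Expand u² and (u')² and integrate term by term on (0, π), using: for integers n ≥ 1, ∫_0^π sin²(nx) dx = ∫_0^π cos²(nx) dx = π/2; for n ≠ n', ∫_0^π sin(nx)sin(n'x) dx = ∫_0^π cos(nx)cos(n'x) dx = 0; and by product-to-sum, ∫_0^π sin(nx)cos(n'x) dx = ½∫_0^π [sin((n+n')x) + sin((n−n')x)] dx, which is 0 when n+n' is even and 2n/(n²−n'²) when n+n' is odd (it need not vanish on (0, π)).
  u² squared terms: (-5)²·∫sin(3x)² dx = 25·π/2 = 25*π/2;  (-4)²·∫cos(5x)² dx = 16·π/2 = 8*π.
  u² cross terms: 2·(-5)·(-4)·∫sin(3x)·cos(5x) dx = 40·(0) = 0.
  So ∫_0^π u² dx = 25*π/2 + 8*π + 0 = 41*π/2.
  (u')² squared terms: (-15)²·∫cos(3x)² dx = 225·π/2 = 225*π/2;  (20)²·∫sin(5x)² dx = 400·π/2 = 200*π.
  (u')² cross terms: 2·(-15)·(20)·∫cos(3x)·sin(5x) dx = -600·(0) = 0.
  So ∫_0^π (u')² dx = 225*π/2 + 200*π + 0 = 625*π/2.
||u||_{H^1}^2 = (41*π/2) + (625*π/2) = 333*π.


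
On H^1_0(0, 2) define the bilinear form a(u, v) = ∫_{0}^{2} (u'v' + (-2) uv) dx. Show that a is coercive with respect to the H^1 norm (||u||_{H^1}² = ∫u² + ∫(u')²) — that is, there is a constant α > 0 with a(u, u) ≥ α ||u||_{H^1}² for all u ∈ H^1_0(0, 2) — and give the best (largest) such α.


α = (-8 + π^2)/(4 + π^2)

Coercivity of a(·,·) on H^1_0(0, 2) means a(u, u) ≥ α ||u||_{H^1}² for every u ∈ H^1_0.
The interval has length L = 2, and Poincaré/coercivity depend only on L. Here a(u, u) = ∫(u')² + (-2)·∫u².
Here c = -2 < 0 with |c| < (π/L)² = π^2/4, so coercivity still holds. The condition a(u,u) ≥ α||u||_{H^1}² reads (1−α)∫(u')² ≥ (α−c)∫u². Any admissible α is ≤ 1 (rapidly oscillating u have ∫u²/∫(u')² → 0), and α = 1 would force 0 ≥ (1−c)∫u², impossible since c < 1; so 1−α > 0. By the sharp Poincaré inequality on H^1_0 of an interval of length L, ∫(u')² ≥ (π/L)²∫u² with equality for the first sine mode sin(π(x−x₀)/L) (x₀ the left endpoint), so the inequality holds for all u iff (1−α)(π/L)² ≥ α − c, i.e. α ≤ ((π/L)² + c)/((π/L)² + 1) = (1 + c(L/π)²)/(1 + (L/π)²). (Direct route, valid since c ≤ 0: Poincaré gives c∫u² ≥ c(L/π)²∫(u')², so a(u,u) ≥ (1 + c(L/π)²)∫(u')², while ||u||_{H^1}² ≤ (1 + (L/π)²)∫(u')²; dividing yields the same α.) With (π/L)² = π^2/4 and c = -2, the largest admissible constant is α = ((π/L)² + c)/((π/L)² + 1).
Simplifying, α = (-8 + π^2)/(4 + π^2).


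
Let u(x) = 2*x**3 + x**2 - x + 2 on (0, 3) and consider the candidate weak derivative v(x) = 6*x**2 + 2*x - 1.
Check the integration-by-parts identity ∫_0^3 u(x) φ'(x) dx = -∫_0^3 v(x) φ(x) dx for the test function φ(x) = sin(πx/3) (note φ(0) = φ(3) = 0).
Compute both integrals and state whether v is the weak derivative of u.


LHS = -174/π + 648/π^3, RHS = -174/π + 648/π^3. Yes, v = u' weakly.

u(x) = 2*x**3 + x**2 - x + 2, classical derivative u'(x) = 6*x**2 + 2*x - 1.
φ(x) = sin(πx/3), so φ'(x) = π*cos(π*x/3)/3.
Note φ(0) = φ(3) = 0, so the boundary term u·φ vanishes.
LHS = ∫_0^3 u(x) φ'(x) dx = ∫_0^3 (2*π*x^3*cos(π*x/3)/3 + π*x^2*cos(π*x/3)/3 - π*x*cos(π*x/3)/3 + 2*π*cos(π*x/3)/3) dx. Term by term:
  ∫_0^3 2*π*cos(π*x/3)/3 dx = 0;  ∫_0^3 -π*x*cos(π*x/3)/3 dx = 6/π;  ∫_0^3 π*x^2*cos(π*x/3)/3 dx = -18/π;
  ∫_0^3 2*π*x^3*cos(π*x/3)/3 dx = -162/π + 648/π^3.
Sum: 0 + 6/π − 18/π + -162/π + 648/π^3 = -174/π + 648/π^3.
So LHS = -174/π + 648/π^3.
∫_0^3 v(x) φ(x) dx = ∫_0^3 (6*x^2*sin(π*x/3) + 2*x*sin(π*x/3) - sin(π*x/3)) dx. Term by term:
  ∫_0^3 -sin(π*x/3) dx = -6/π;  ∫_0^3 2*x*sin(π*x/3) dx = 18/π;  ∫_0^3 6*x^2*sin(π*x/3) dx = -648/π^3 + 162/π.
Sum: -6/π + 18/π + -648/π^3 + 162/π = -648/π^3 + 174/π.
So RHS = -∫_0^3 v(x) φ(x) dx = -174/π + 648/π^3.
LHS = RHS, so the identity holds for this test φ.
Moreover u is smooth here and v(x) = u'(x) = 6*x**2 + 2*x - 1 pointwise, so the identity holds for every test function. Hence v is the weak derivative of u.


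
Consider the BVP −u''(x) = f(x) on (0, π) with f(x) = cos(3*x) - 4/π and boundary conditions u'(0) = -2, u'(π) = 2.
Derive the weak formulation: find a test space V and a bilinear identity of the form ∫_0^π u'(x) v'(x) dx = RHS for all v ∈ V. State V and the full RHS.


V = H^1(0, π) (v unrestricted at boundary; u is determined up to an additive constant); weak form: ∫_0^π u'v' dx = ∫_0^π (cos(3*x) - 4/π) v dx + 2·v(π) + 2·v(0) for all v ∈ V.

Multiply both sides by a test function v and integrate from 0 to π:
  ∫_0^π −u''(x) v(x) dx = ∫_0^π f(x) v(x) dx.
Integrate the LHS by parts once:
  ∫_0^π −u'' v dx = −[u'(x) v(x)]_0^π + ∫_0^π u'(x) v'(x) dx.
Thus ∫_0^π u'(x) v'(x) dx = ∫_0^π f(x) v(x) dx + [u'(x) v(x)]_0^π.
Choose V so that boundary terms are either known or forced to vanish.
u has inhomogeneous Neumann u'(0) = -2, u'(π) = 2. [u' v]_0^π = (2)·v(π) − (-2)·v(0) = 2·v(π) + 2·v(0). Take V = H^1(0, π); boundary term becomes part of RHS.
Weak formulation: find u (satisfying any essential BC) such that ∫_0^π u'(x) v'(x) dx = ∫_0^π f v dx + 2·v(π) + 2·v(0) for all v ∈ V (Neumann data are natural BCs: they enter the RHS as boundary terms).
Substituting f(x) = cos(3*x) - 4/π, the right-hand side is ∫_0^π (cos(3*x) - 4/π) v dx + 2·v(π) + 2·v(0).
Compatibility check (pure Neumann): taking v ≡ 1 ∈ V gives 0 = ∫_0^π f dx + (2) − (-2), i.e. ∫_0^π f dx must equal u'(0) − u'(π) = -4. Indeed ∫_0^π (cos(3*x) - 4/π) dx = -4, so the data are compatible. The solution is then unique only up to an additive constant (fix it e.g. by requiring ∫_0^π u dx = 0).
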